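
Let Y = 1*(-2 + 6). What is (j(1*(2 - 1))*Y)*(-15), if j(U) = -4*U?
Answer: 240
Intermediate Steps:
Y = 4 (Y = 1*4 = 4)
(j(1*(2 - 1))*Y)*(-15) = (-4*(2 - 1)*4)*(-15) = (-4*4)*(-15) = (-4*1*4)*(-15) = -4*4*(-15) = -16*(-15) = 240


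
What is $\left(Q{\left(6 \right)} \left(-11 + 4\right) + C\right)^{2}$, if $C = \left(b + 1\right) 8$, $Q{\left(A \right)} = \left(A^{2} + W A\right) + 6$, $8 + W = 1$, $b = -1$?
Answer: $0$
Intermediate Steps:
$W = -7$ ($W = -8 + 1 = -7$)
$Q{\left(A \right)} = 6 + A^{2} - 7 A$ ($Q{\left(A \right)} = \left(A^{2} - 7 A\right) + 6 = 6 + A^{2} - 7 A$)
$C = 0$ ($C = \left(-1 + 1\right) 8 = 0 \cdot 8 = 0$)
$\left(Q{\left(6 \right)} \left(-11 + 4\right) + C\right)^{2} = \left(\left(6 + 6^{2} - 42\right) \left(-11 + 4\right) + 0\right)^{2} = \left(\left(6 + 36 - 42\right) \left(-7\right) + 0\right)^{2} = \left(0 \left(-7\right) + 0\right)^{2} = \left(0 + 0\right)^{2} = 0^{2} = 0$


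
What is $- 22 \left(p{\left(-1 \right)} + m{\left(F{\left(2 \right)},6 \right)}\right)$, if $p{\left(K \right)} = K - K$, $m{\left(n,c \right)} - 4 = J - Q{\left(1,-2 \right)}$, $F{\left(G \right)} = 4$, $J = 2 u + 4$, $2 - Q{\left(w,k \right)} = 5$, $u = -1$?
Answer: $-198$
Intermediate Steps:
$Q{\left(w,k \right)} = -3$ ($Q{\left(w,k \right)} = 2 - 5 = -3$)
$J = 2$ ($J = 2 \left(-1\right) + 4 = -2 + 4 = 2$)
$m{\left(n,c \right)} = 9$ ($m{\left(n,c \right)} = 4 + \left(2 - -3\right) = 4 + \left(2 + 3\right) = 4 + 5 = 9$)
$p{\left(K \right)} = 0$
$- 22 \left(p{\left(-1 \right)} + m{\left(F{\left(2 \right)},6 \right)}\right) = - 22 \left(0 + 9\right) = \left(-22\right) 9 = -198$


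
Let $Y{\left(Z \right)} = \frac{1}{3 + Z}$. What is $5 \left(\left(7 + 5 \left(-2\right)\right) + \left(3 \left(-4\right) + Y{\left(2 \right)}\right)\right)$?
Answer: $-74$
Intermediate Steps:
$5 \left(\left(7 + 5 \left(-2\right)\right) + \left(3 \left(-4\right) + Y{\left(2 \right)}\right)\right) = 5 \left(\left(7 + 5 \left(-2\right)\right) + \left(3 \left(-4\right) + \frac{1}{3 + 2}\right)\right) = 5 \left(\left(7 - 10\right) - \left(12 - \frac{1}{5}\right)\right) = 5 \left(-3 + \left(-12 + \frac{1}{5}\right)\right) = 5 \left(-3 - \frac{59}{5}\right) = 5 \left(- \frac{74}{5}\right) = -74$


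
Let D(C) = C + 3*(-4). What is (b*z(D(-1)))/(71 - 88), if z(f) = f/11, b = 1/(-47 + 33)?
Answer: -13/2618 ≈ -0.0049656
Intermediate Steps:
b = -1/14 (b = 1/(-14) = -1/14 ≈ -0.071429)
D(C) = -12 + C (D(C) = C - 12 = -12 + C)
z(f) = f/11 (z(f) = f*(1/11) = f/11)
(b*z(D(-1)))/(71 - 88) = (-(-12 - 1)/154)/(71 - 88) = -(-13)/154/(-17) = -1/14*(-13/11)*(-1/17) = (13/154)*(-1/17) = -13/2618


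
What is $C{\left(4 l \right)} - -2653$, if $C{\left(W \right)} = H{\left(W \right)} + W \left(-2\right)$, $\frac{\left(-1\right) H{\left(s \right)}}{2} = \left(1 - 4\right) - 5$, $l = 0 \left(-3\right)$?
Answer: $2669$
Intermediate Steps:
$l = 0$
$H{\left(s \right)} = 16$ ($H{\left(s \right)} = - 2 \left(\left(1 - 4\right) - 5\right) = - 2 \left(-3 - 5\right) = \left(-2\right) \left(-8\right) = 16$)
$C{\left(W \right)} = 16 - 2 W$ ($C{\left(W \right)} = 16 + W \left(-2\right) = 16 - 2 W$)
$C{\left(4 l \right)} - -2653 = \left(16 - 2 \cdot 4 \cdot 0\right) - -2653 = \left(16 - 0\right) + 2653 = \left(16 + 0\right) + 2653 = 16 + 2653 = 2669$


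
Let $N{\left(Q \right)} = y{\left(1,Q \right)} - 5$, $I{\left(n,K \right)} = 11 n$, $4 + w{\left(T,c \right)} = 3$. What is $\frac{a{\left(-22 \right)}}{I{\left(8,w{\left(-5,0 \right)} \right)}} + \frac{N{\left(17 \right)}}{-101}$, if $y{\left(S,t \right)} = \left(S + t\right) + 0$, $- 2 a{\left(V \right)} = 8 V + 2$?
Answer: $\frac{7643}{8888} \approx 0.85992$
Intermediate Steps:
$w{\left(T,c \right)} = -1$ ($w{\left(T,c \right)} = -4 + 3 = -1$)
$a{\left(V \right)} = -1 - 4 V$ ($a{\left(V \right)} = - \frac{8 V + 2}{2} = - \frac{2 + 8 V}{2} = -1 - 4 V$)
$y{\left(S,t \right)} = S + t$
$N{\left(Q \right)} = -4 + Q$ ($N{\left(Q \right)} = \left(1 + Q\right) - 5 = -4 + Q$)
$\frac{a{\left(-22 \right)}}{I{\left(8,w{\left(-5,0 \right)} \right)}} + \frac{N{\left(17 \right)}}{-101} = \frac{-1 - -88}{11 \cdot 8} + \frac{-4 + 17}{-101} = \frac{-1 + 88}{88} + 13 \left(- \frac{1}{101}\right) = 87 \cdot \frac{1}{88} - \frac{13}{101} = \frac{87}{88} - \frac{13}{101} = \frac{7643}{8888}$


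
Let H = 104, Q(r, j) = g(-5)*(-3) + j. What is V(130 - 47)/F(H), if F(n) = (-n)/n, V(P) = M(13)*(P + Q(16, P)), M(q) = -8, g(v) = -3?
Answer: 1400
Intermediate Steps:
Q(r, j) = 9 + j (Q(r, j) = -3*(-3) + j = 9 + j)
V(P) = -72 - 16*P (V(P) = -8*(P + (9 + P)) = -8*(9 + 2*P) = -72 - 16*P)
F(n) = -1
V(130 - 47)/F(H) = (-72 - 16*(130 - 47))/(-1) = (-72 - 16*83)*(-1) = (-72 - 1328)*(-1) = -1400*(-1) = 1400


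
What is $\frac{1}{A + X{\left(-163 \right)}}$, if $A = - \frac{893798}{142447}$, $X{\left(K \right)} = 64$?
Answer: $\frac{142447}{8222810} \approx 0.017323$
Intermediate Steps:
$A = - \frac{893798}{142447}$ ($A = \left(-893798\right) \frac{1}{142447} = - \frac{893798}{142447} \approx -6.2746$)
$\frac{1}{A + X{\left(-163 \right)}} = \frac{1}{- \frac{893798}{142447} + 64} = \frac{1}{\frac{8222810}{142447}} = \frac{142447}{8222810}$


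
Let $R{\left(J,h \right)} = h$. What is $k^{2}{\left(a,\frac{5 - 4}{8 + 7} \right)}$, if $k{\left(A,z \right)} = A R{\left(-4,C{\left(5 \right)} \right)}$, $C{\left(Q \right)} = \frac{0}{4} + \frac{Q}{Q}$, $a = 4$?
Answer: $16$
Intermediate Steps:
$C{\left(Q \right)} = 1$ ($C{\left(Q \right)} = 0 \cdot \frac{1}{4} + 1 = 0 + 1 = 1$)
$k{\left(A,z \right)} = A$ ($k{\left(A,z \right)} = A 1 = A$)
$k^{2}{\left(a,\frac{5 - 4}{8 + 7} \right)} = 4^{2} = 16$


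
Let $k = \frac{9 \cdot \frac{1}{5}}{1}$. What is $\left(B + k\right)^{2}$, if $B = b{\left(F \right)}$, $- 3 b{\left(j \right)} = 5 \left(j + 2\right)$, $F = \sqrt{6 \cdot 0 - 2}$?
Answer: $- \frac{721}{225} + \frac{46 i \sqrt{2}}{9} \approx -3.2044 + 7.2282 i$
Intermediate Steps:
$F = i \sqrt{2}$ ($F = \sqrt{0 - 2} = \sqrt{-2} = i \sqrt{2} \approx 1.4142 i$)
$b{\left(j \right)} = - \frac{10}{3} - \frac{5 j}{3}$ ($b{\left(j \right)} = - \frac{5 \left(j + 2\right)}{3} = - \frac{5 \left(2 + j\right)}{3} = - \frac{10 + 5 j}{3} = - \frac{10}{3} - \frac{5 j}{3}$)
$B = - \frac{10}{3} - \frac{5 i \sqrt{2}}{3} \approx -3.3333 - 2.357 i$
$k = \frac{9}{5}$ ($k = 9 \cdot \frac{1}{5} \cdot 1 = \frac{9}{5} \cdot 1 = \frac{9}{5} \approx 1.8$)
$\left(B + k\right)^{2} = \left(\left(- \frac{10}{3} - \frac{5 i \sqrt{2}}{3}\right) + \frac{9}{5}\right)^{2} = \left(- \frac{23}{15} - \frac{5 i \sqrt{2}}{3}\right)^{2}$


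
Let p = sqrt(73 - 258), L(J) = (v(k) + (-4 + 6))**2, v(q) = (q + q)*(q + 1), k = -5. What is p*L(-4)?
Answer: 1764*I*sqrt(185) ≈ 23993.0*I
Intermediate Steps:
v(q) = 2*q*(1 + q) (v(q) = (2*q)*(1 + q) = 2*q*(1 + q))
L(J) = 1764 (L(J) = (2*(-5)*(1 - 5) + (-4 + 6))**2 = (2*(-5)*(-4) + 2)**2 = (40 + 2)**2 = 42**2 = 1764)
p = I*sqrt(185) (p = sqrt(-185) = I*sqrt(185) ≈ 13.601*I)
p*L(-4) = (I*sqrt(185))*1764 = 1764*I*sqrt(185)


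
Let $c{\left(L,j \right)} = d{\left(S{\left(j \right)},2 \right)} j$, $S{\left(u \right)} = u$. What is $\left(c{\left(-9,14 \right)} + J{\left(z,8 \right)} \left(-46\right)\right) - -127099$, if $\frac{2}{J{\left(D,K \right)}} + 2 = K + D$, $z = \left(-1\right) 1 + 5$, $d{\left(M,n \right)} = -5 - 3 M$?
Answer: $\frac{632159}{5} \approx 1.2643 \cdot 10^{5}$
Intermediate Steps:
$c{\left(L,j \right)} = j \left(-5 - 3 j\right)$ ($c{\left(L,j \right)} = \left(-5 - 3 j\right) j = j \left(-5 - 3 j\right)$)
$z = 4$ ($z = -1 + 5 = 4$)
$J{\left(D,K \right)} = \frac{2}{-2 + D + K}$ ($J{\left(D,K \right)} = \frac{2}{-2 + \left(K + D\right)} = \frac{2}{-2 + \left(D + K\right)} = \frac{2}{-2 + D + K}$)
$\left(c{\left(-9,14 \right)} + J{\left(z,8 \right)} \left(-46\right)\right) - -127099 = \left(\left(-1\right) 14 \left(5 + 3 \cdot 14\right) + \frac{2}{-2 + 4 + 8} \left(-46\right)\right) - -127099 = \left(\left(-1\right) 14 \left(5 + 42\right) + \frac{2}{10} \left(-46\right)\right) + 127099 = \left(\left(-1\right) 14 \cdot 47 + 2 \cdot \frac{1}{10} \left(-46\right)\right) + 127099 = \left(-658 + \frac{1}{5} \left(-46\right)\right) + 127099 = \left(-658 - \frac{46}{5}\right) + 127099 = - \frac{3336}{5} + 127099 = \frac{632159}{5}$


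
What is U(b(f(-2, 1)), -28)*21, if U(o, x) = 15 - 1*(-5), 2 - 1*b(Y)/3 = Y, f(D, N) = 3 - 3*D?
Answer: 420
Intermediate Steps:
b(Y) = 6 - 3*Y
U(o, x) = 20 (U(o, x) = 15 + 5 = 20)
U(b(f(-2, 1)), -28)*21 = 20*21 = 420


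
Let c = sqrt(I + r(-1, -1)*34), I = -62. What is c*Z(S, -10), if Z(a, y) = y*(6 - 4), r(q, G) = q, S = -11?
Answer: -80*I*sqrt(6) ≈ -195.96*I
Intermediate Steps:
Z(a, y) = 2*y (Z(a, y) = y*2 = 2*y)
c = 4*I*sqrt(6) (c = sqrt(-62 - 1*34) = sqrt(-62 - 34) = sqrt(-96) = 4*I*sqrt(6) ≈ 9.798*I)
c*Z(S, -10) = (4*I*sqrt(6))*(2*(-10)) = (4*I*sqrt(6))*(-20) = -80*I*sqrt(6)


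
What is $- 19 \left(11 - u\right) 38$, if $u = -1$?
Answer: $-8664$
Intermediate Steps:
$- 19 \left(11 - u\right) 38 = - 19 \left(11 - -1\right) 38 = - 19 \left(11 + 1\right) 38 = \left(-19\right) 12 \cdot 38 = \left(-228\right) 38 = -8664$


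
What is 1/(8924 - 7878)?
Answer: 1/1046 ≈ 0.00095602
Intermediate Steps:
1/(8924 - 7878) = 1/1046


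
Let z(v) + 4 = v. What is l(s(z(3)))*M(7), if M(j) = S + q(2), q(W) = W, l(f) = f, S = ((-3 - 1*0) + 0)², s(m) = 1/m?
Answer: -11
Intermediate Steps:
z(v) = -4 + v
S = 9 (S = ((-3 + 0) + 0)² = (-3 + 0)² = (-3)² = 9)
M(j) = 11 (M(j) = 9 + 2 = 11)
l(s(z(3)))*M(7) = 11/(-4 + 3) = 11/(-1) = -1*11 = -11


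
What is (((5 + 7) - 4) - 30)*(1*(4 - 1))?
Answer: -66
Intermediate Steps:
(((5 + 7) - 4) - 30)*(1*(4 - 1)) = ((12 - 4) - 30)*(1*3) = (8 - 30)*3 = -22*3 = -66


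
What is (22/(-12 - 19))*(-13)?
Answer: 286/31 ≈ 9.2258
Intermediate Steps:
(22/(-12 - 19))*(-13) = (22/(-31))*(-13) = (22*(-1/31))*(-13) = -22/31*(-13) = 286/31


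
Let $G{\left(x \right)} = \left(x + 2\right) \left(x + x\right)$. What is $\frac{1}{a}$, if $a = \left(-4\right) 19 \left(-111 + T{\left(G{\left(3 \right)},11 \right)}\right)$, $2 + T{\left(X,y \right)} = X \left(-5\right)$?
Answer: $\frac{1}{19988} \approx 5.003 \cdot 10^{-5}$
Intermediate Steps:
$G{\left(x \right)} = 2 x \left(2 + x\right)$ ($G{\left(x \right)} = \left(2 + x\right) 2 x = 2 x \left(2 + x\right)$)
$T{\left(X,y \right)} = -2 - 5 X$ ($T{\left(X,y \right)} = -2 + X \left(-5\right) = -2 - 5 X$)
$a = 19988$ ($a = \left(-4\right) 19 \left(-111 - \left(2 + 5 \cdot 2 \cdot 3 \left(2 + 3\right)\right)\right) = - 76 \left(-111 - \left(2 + 5 \cdot 2 \cdot 3 \cdot 5\right)\right) = - 76 \left(-111 - 152\right) = \left(-76\right) \left(-263\right) = 19988$)
$\frac{1}{a} = \frac{1}{19988}$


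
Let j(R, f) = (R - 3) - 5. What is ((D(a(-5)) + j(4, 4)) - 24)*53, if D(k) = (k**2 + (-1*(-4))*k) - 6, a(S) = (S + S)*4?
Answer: 74518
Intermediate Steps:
a(S) = 8*S (a(S) = (2*S)*4 = 8*S)
D(k) = -6 + k**2 + 4*k (D(k) = (k**2 + 4*k) - 6 = -6 + k**2 + 4*k)
j(R, f) = -8 + R (j(R, f) = (-3 + R) - 5 = -8 + R)
((D(a(-5)) + j(4, 4)) - 24)*53 = (((-6 + (8*(-5))**2 + 4*(8*(-5))) + (-8 + 4)) - 24)*53 = (((-6 + (-40)**2 + 4*(-40)) - 4) - 24)*53 = (((-6 + 1600 - 160) - 4) - 24)*53 = ((1434 - 4) - 24)*53 = (1430 - 24)*53 = 1406*53 = 74518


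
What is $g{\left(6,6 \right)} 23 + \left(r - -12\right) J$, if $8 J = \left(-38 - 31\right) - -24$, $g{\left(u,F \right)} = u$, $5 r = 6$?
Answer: $\frac{255}{4} \approx 63.75$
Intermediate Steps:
$r = \frac{6}{5}$ ($r = \frac{1}{5} \cdot 6 = \frac{6}{5} \approx 1.2$)
$J = - \frac{45}{8}$ ($J = \frac{\left(-38 - 31\right) - -24}{8} = \frac{-69 + 24}{8} = \frac{1}{8} \left(-45\right) = - \frac{45}{8} \approx -5.625$)
$g{\left(6,6 \right)} 23 + \left(r - -12\right) J = 6 \cdot 23 + \left(\frac{6}{5} - -12\right) \left(- \frac{45}{8}\right) = 138 + \left(\frac{6}{5} + 12\right) \left(- \frac{45}{8}\right) = 138 + \frac{66}{5} \left(- \frac{45}{8}\right) = 138 - \frac{297}{4} = \frac{255}{4}$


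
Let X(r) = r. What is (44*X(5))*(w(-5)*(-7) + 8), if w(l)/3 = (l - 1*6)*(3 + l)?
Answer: -99880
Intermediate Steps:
w(l) = 3*(-6 + l)*(3 + l) (w(l) = 3*((l - 1*6)*(3 + l)) = 3*((l - 6)*(3 + l)) = 3*((-6 + l)*(3 + l)) = 3*(-6 + l)*(3 + l))
(44*X(5))*(w(-5)*(-7) + 8) = (44*5)*((-54 - 9*(-5) + 3*(-5)²)*(-7) + 8) = 220*((-54 + 45 + 3*25)*(-7) + 8) = 220*((-54 + 45 + 75)*(-7) + 8) = 220*(66*(-7) + 8) = 220*(-462 + 8) = 220*(-454) = -99880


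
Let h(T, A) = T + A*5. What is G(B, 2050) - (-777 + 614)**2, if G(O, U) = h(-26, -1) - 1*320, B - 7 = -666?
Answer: -26920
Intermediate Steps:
h(T, A) = T + 5*A
B = -659 (B = 7 - 666 = -659)
G(O, U) = -351 (G(O, U) = (-26 + 5*(-1)) - 1*320 = (-26 - 5) - 320 = -31 - 320 = -351)
G(B, 2050) - (-777 + 614)**2 = -351 - (-777 + 614)**2 = -351 - 1*(-163)**2 = -351 - 1*26569 = -351 - 26569 = -26920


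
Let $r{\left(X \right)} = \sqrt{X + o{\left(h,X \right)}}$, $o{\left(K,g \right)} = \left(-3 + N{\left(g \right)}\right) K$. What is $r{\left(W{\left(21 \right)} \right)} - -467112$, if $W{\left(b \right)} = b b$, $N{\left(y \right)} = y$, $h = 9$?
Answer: $467112 + 3 \sqrt{487} \approx 4.6718 \cdot 10^{5}$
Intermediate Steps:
$W{\left(b \right)} = b^{2}$
$o{\left(K,g \right)} = K \left(-3 + g\right)$ ($o{\left(K,g \right)} = \left(-3 + g\right) K = K \left(-3 + g\right)$)
$r{\left(X \right)} = \sqrt{-27 + 10 X}$ ($r{\left(X \right)} = \sqrt{X + 9 \left(-3 + X\right)} = \sqrt{X + \left(-27 + 9 X\right)} = \sqrt{-27 + 10 X}$)
$r{\left(W{\left(21 \right)} \right)} - -467112 = \sqrt{-27 + 10 \cdot 21^{2}} - -467112 = \sqrt{-27 + 10 \cdot 441} + 467112 = \sqrt{-27 + 4410} + 467112 = \sqrt{4383} + 467112 = 3 \sqrt{487} + 467112 = 467112 + 3 \sqrt{487}$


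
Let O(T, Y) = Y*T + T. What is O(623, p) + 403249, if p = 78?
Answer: 452466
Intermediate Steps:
O(T, Y) = T + T*Y (O(T, Y) = T*Y + T = T + T*Y)
O(623, p) + 403249 = 623*(1 + 78) + 403249 = 623*79 + 403249 = 49217 + 403249 = 452466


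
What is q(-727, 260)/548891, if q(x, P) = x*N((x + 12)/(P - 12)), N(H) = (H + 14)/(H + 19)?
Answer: -2004339/2193917327 ≈ -0.00091359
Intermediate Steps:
N(H) = (14 + H)/(19 + H)
q(x, P) = x*(14 + (12 + x)/(-12 + P))/(19 + (12 + x)/(-12 + P)) (q(x, P) = x*((14 + (x + 12)/(P - 12))/(19 + (x + 12)/(P - 12))) = x*((14 + (12 + x)/(-12 + P))/(19 + (12 + x)/(-12 + P))) = x*(14 + (12 + x)/(-12 + P))/(19 + (12 + x)/(-12 + P)))
q(-727, 260)/548891 = -727*(-156 - 727 + 14*260)/(-216 - 727 + 19*260)/548891 = -727*(-156 - 727 + 3640)/(-216 - 727 + 4940)*(1/548891) = -727*2757/3997*(1/548891) = -727*1/3997*2757*(1/548891) = -2004339/3997*1/548891 = -2004339/2193917327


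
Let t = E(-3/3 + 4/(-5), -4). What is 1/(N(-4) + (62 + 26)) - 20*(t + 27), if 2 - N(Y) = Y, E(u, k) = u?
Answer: -47375/94 ≈ -503.99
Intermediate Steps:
t = -9/5 (t = -3/3 + 4/(-5) = -3*1/3 + 4*(-1/5) = -1 - 4/5 = -9/5 ≈ -1.8000)
N(Y) = 2 - Y
1/(N(-4) + (62 + 26)) - 20*(t + 27) = 1/((2 - 1*(-4)) + (62 + 26)) - 20*(-9/5 + 27) = 1/((2 + 4) + 88) - 20*126/5 = 1/(6 + 88) - 504 = 1/94 - 504 = -47375/94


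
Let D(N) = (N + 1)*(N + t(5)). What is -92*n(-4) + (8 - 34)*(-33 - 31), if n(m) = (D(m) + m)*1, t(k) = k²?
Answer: 7828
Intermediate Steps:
D(N) = (1 + N)*(25 + N) (D(N) = (N + 1)*(N + 5²) = (1 + N)*(N + 25) = (1 + N)*(25 + N))
n(m) = 25 + m² + 27*m (n(m) = ((25 + m² + 26*m) + m)*1 = (25 + m² + 27*m)*1 = 25 + m² + 27*m)
-92*n(-4) + (8 - 34)*(-33 - 31) = -92*(25 + (-4)² + 27*(-4)) + (8 - 34)*(-33 - 31) = -92*(25 + 16 - 108) - 26*(-64) = -92*(-67) + 1664 = 6164 + 1664 = 7828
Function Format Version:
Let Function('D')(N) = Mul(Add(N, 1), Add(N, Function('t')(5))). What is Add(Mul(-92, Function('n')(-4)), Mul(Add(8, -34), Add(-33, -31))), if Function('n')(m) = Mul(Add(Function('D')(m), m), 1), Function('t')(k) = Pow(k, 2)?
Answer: 7828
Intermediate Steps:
Function('D')(N) = Mul(Add(1, N), Add(25, N)) (Function('D')(N) = Mul(Add(N, 1), Add(N, Pow(5, 2))) = Mul(Add(1, N), Add(N, 25)) = Mul(Add(1, N), Add(25, N)))
Function('n')(m) = Add(25, Pow(m, 2), Mul(27, m)) (Function('n')(m) = Mul(Add(Add(25, Pow(m, 2), Mul(26, m)), m), 1) = Mul(Add(25, Pow(m, 2), Mul(27, m)), 1) = Add(25, Pow(m, 2), Mul(27, m)))
Add(Mul(-92, Function('n')(-4)), Mul(Add(8, -34), Add(-33, -31))) = Add(Mul(-92, Add(25, Pow(-4, 2), Mul(27, -4))), Mul(Add(8, -34), Add(-33, -31))) = Add(Mul(-92, Add(25, 16, -108)), Mul(-26, -64)) = Add(Mul(-92, -67), 1664) = Add(6164, 1664) = 7828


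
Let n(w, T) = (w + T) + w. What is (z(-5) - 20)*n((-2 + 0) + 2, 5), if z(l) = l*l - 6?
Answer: -5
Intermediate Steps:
n(w, T) = T + 2*w (n(w, T) = (T + w) + w = T + 2*w)
z(l) = -6 + l² (z(l) = l² - 6 = -6 + l²)
(z(-5) - 20)*n((-2 + 0) + 2, 5) = ((-6 + (-5)²) - 20)*(5 + 2*((-2 + 0) + 2)) = ((-6 + 25) - 20)*(5 + 2*(-2 + 2)) = (19 - 20)*(5 + 2*0) = -(5 + 0) = -1*5 = -5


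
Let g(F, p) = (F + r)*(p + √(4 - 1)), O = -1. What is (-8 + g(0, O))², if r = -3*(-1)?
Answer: 148 - 66*√3 ≈ 33.685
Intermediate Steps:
r = 3
g(F, p) = (3 + F)*(p + √3) (g(F, p) = (F + 3)*(p + √(4 - 1)) = (3 + F)*(p + √3))
(-8 + g(0, O))² = (-8 + (3*(-1) + 3*√3 + 0*(-1) + 0*√3))² = (-8 + (-3 + 3*√3 + 0 + 0))² = (-8 + (-3 + 3*√3))² = (-11 + 3*√3)²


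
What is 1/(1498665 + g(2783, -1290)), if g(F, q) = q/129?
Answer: 1/1498655 ≈ 6.6727e-7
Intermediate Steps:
g(F, q) = q/129 (g(F, q) = q*(1/129) = q/129)
1/(1498665 + g(2783, -1290)) = 1/(1498665 + (1/129)*(-1290)) = 1/(1498665 - 10) = 1/1498655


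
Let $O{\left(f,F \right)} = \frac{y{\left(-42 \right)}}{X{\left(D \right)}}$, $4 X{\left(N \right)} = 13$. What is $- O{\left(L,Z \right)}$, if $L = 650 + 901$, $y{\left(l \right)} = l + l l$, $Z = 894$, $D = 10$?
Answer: $- \frac{6888}{13} \approx -529.85$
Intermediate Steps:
$X{\left(N \right)} = \frac{13}{4}$ ($X{\left(N \right)} = \frac{1}{4} \cdot 13 = \frac{13}{4}$)
$y{\left(l \right)} = l + l^{2}$
$L = 1551$
$O{\left(f,F \right)} = \frac{6888}{13}$ ($O{\left(f,F \right)} = \frac{\left(-42\right) \left(1 - 42\right)}{\frac{13}{4}} = \left(-42\right) \left(-41\right) \frac{4}{13} = 1722 \cdot \frac{4}{13} = \frac{6888}{13}$)
$- O{\left(L,Z \right)} = \left(-1\right) \frac{6888}{13} = - \frac{6888}{13}$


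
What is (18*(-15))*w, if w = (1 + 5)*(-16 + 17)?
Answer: -1620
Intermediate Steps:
w = 6 (w = 6*1 = 6)
(18*(-15))*w = (18*(-15))*6 = -270*6 = -1620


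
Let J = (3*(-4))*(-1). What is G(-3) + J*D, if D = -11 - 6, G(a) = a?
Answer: -207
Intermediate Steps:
D = -17
J = 12 (J = -12*(-1) = 12)
G(-3) + J*D = -3 + 12*(-17) = -3 - 204 = -207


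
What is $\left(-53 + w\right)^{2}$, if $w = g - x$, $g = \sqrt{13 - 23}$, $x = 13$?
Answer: $\left(66 - i \sqrt{10}\right)^{2} \approx 4346.0 - 417.42 i$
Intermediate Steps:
$g = i \sqrt{10}$ ($g = \sqrt{-10} = i \sqrt{10} \approx 3.1623 i$)
$w = -13 + i \sqrt{10}$ ($w = i \sqrt{10} - 13 = -13 + i \sqrt{10} \approx -13.0 + 3.1623 i$)
$\left(-53 + w\right)^{2} = \left(-53 - \left(13 - i \sqrt{10}\right)\right)^{2} = \left(-66 + i \sqrt{10}\right)^{2}$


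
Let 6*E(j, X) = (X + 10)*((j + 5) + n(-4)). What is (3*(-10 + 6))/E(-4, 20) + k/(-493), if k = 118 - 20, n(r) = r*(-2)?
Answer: -3442/7395 ≈ -0.46545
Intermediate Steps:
n(r) = -2*r
k = 98
E(j, X) = (10 + X)*(13 + j)/6 (E(j, X) = ((X + 10)*((j + 5) - 2*(-4)))/6 = ((10 + X)*((5 + j) + 8))/6 = ((10 + X)*(13 + j))/6 = (10 + X)*(13 + j)/6)
(3*(-10 + 6))/E(-4, 20) + k/(-493) = (3*(-10 + 6))/(65/3 + (5/3)*(-4) + (13/6)*20 + (⅙)*20*(-4)) + 98/(-493) = (3*(-4))/(65/3 - 20/3 + 130/3 - 40/3) + 98*(-1/493) = -12/45 - 98/493 = -12*1/45 - 98/493 = -4/15 - 98/493 = -3442/7395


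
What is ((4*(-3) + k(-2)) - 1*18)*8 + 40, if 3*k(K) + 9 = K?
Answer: -688/3 ≈ -229.33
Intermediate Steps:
k(K) = -3 + K/3
((4*(-3) + k(-2)) - 1*18)*8 + 40 = ((4*(-3) + (-3 + (1/3)*(-2))) - 1*18)*8 + 40 = ((-12 + (-3 - 2/3)) - 18)*8 + 40 = ((-12 - 11/3) - 18)*8 + 40 = (-47/3 - 18)*8 + 40 = -101/3*8 + 40 = -808/3 + 40 = -688/3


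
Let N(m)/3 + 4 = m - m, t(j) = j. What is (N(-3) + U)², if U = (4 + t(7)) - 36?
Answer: 1369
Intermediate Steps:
N(m) = -12 (N(m) = -12 + 3*(m - m) = -12 + 3*0 = -12 + 0 = -12)
U = -25 (U = (4 + 7) - 36 = 11 - 36 = -25)
(N(-3) + U)² = (-12 - 25)² = (-37)² = 1369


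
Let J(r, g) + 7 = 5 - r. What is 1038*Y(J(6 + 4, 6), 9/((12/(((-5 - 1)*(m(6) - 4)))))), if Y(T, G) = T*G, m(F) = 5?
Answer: 56052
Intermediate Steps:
J(r, g) = -2 - r (J(r, g) = -7 + (5 - r) = -2 - r)
Y(T, G) = G*T
1038*Y(J(6 + 4, 6), 9/((12/(((-5 - 1)*(m(6) - 4)))))) = 1038*((9/((12/(((-5 - 1)*(5 - 4))))))*(-2 - (6 + 4))) = 1038*((9/((12/((-6*1)))))*(-2 - 1*10)) = 1038*((9/((12/(-6))))*(-2 - 10)) = 1038*((9/((12*(-⅙))))*(-12)) = 1038*((9/(-2))*(-12)) = 1038*((9*(-½))*(-12)) = 1038*(-9/2*(-12)) = 1038*54 = 56052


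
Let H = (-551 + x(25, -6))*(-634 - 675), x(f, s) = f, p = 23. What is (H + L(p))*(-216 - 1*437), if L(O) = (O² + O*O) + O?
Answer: -450318595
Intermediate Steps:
L(O) = O + 2*O² (L(O) = (O² + O²) + O = 2*O² + O = O + 2*O²)
H = 688534 (H = (-551 + 25)*(-634 - 675) = -526*(-1309) = 688534)
(H + L(p))*(-216 - 1*437) = (688534 + 23*(1 + 2*23))*(-216 - 1*437) = (688534 + 23*(1 + 46))*(-216 - 437) = (688534 + 23*47)*(-653) = (688534 + 1081)*(-653) = 689615*(-653) = -450318595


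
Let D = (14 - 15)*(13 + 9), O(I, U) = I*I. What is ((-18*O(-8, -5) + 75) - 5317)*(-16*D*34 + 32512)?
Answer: -284405120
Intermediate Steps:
O(I, U) = I²
D = -22 (D = -1*22 = -22)
((-18*O(-8, -5) + 75) - 5317)*(-16*D*34 + 32512) = ((-18*(-8)² + 75) - 5317)*(-16*(-22)*34 + 32512) = ((-18*64 + 75) - 5317)*(352*34 + 32512) = ((-1152 + 75) - 5317)*(11968 + 32512) = (-1077 - 5317)*44480 = -6394*44480 = -284405120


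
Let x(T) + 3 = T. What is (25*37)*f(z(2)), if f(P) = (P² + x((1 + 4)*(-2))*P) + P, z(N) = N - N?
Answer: 0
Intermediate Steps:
x(T) = -3 + T
z(N) = 0
f(P) = P² - 12*P (f(P) = (P² + (-3 + (1 + 4)*(-2))*P) + P = (P² + (-3 + 5*(-2))*P) + P = (P² + (-3 - 10)*P) + P = (P² - 13*P) + P = P² - 12*P)
(25*37)*f(z(2)) = (25*37)*(0*(-12 + 0)) = 925*(0*(-12)) = 925*0 = 0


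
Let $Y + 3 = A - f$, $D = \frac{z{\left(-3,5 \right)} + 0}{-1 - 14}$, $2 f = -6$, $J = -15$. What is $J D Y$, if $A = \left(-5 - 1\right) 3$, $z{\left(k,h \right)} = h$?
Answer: $-90$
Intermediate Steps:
$f = -3$ ($f = \frac{1}{2} \left(-6\right) = -3$)
$D = - \frac{1}{3}$ ($D = \frac{5 + 0}{-1 - 14} = \frac{5}{-15} = 5 \left(- \frac{1}{15}\right) = - \frac{1}{3} \approx -0.33333$)
$A = -18$ ($A = \left(-6\right) 3 = -18$)
$Y = -18$ ($Y = -3 - 15 = -18$)
$J D Y = \left(-15\right) \left(- \frac{1}{3}\right) \left(-18\right) = 5 \left(-18\right) = -90$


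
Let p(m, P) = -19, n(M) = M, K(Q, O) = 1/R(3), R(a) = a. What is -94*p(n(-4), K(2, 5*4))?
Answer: 1786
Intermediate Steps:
K(Q, O) = ⅓ (K(Q, O) = 1/3 = ⅓)
-94*p(n(-4), K(2, 5*4)) = -94*(-19) = 1786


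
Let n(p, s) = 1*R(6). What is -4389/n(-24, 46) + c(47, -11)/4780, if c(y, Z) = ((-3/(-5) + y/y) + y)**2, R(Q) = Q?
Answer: -87355201/119500 ≈ -731.01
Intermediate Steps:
c(y, Z) = (8/5 + y)**2 (c(y, Z) = ((-3*(-1/5) + 1) + y)**2 = ((3/5 + 1) + y)**2 = (8/5 + y)**2)
n(p, s) = 6 (n(p, s) = 1*6 = 6)
-4389/n(-24, 46) + c(47, -11)/4780 = -4389/6 + ((8 + 5*47)**2/25)/4780 = -4389*1/6 + ((8 + 235)**2/25)*(1/4780) = -1463/2 + ((1/25)*243**2)*(1/4780) = -1463/2 + ((1/25)*59049)*(1/4780) = -1463/2 + (59049/25)*(1/4780) = -1463/2 + 59049/119500 = -87355201/119500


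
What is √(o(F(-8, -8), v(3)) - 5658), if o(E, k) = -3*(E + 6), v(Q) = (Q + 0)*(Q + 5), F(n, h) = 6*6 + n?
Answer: 24*I*√10 ≈ 75.895*I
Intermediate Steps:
F(n, h) = 36 + n
v(Q) = Q*(5 + Q)
o(E, k) = -18 - 3*E (o(E, k) = -3*(6 + E) = -18 - 3*E)
√(o(F(-8, -8), v(3)) - 5658) = √((-18 - 3*(36 - 8)) - 5658) = √((-18 - 3*28) - 5658) = √((-18 - 84) - 5658) = √(-102 - 5658) = √(-5760) = 24*I*√10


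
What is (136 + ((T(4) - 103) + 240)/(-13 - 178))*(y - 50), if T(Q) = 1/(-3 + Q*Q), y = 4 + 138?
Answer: 30903352/2483 ≈ 12446.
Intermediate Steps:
y = 142
T(Q) = 1/(-3 + Q²)
(136 + ((T(4) - 103) + 240)/(-13 - 178))*(y - 50) = (136 + ((1/(-3 + 4²) - 103) + 240)/(-13 - 178))*(142 - 50) = (136 + ((1/(-3 + 16) - 103) + 240)/(-191))*92 = (136 + ((1/13 - 103) + 240)*(-1/191))*92 = (136 + (-1338/13 + 240)*(-1/191))*92 = (136 + (1782/13)*(-1/191))*92 = (136 - 1782/2483)*92 = (335906/2483)*92 = 30903352/2483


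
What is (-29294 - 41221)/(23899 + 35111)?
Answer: -4701/3934 ≈ -1.1950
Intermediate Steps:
(-29294 - 41221)/(23899 + 35111) = -70515/59010 = -70515*1/59010 = -4701/3934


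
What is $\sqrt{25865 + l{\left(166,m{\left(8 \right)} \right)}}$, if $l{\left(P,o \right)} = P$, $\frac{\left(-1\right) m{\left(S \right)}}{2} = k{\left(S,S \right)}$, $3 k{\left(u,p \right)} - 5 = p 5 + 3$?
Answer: $\sqrt{26031} \approx 161.34$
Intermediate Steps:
$k{\left(u,p \right)} = \frac{8}{3} + \frac{5 p}{3}$ ($k{\left(u,p \right)} = \frac{5}{3} + \frac{p 5 + 3}{3} = \frac{5}{3} + \frac{5 p + 3}{3} = \frac{5}{3} + \frac{3 + 5 p}{3} = \frac{5}{3} + \left(1 + \frac{5 p}{3}\right) = \frac{8}{3} + \frac{5 p}{3}$)
$m{\left(S \right)} = - \frac{16}{3} - \frac{10 S}{3}$ ($m{\left(S \right)} = - 2 \left(\frac{8}{3} + \frac{5 S}{3}\right) = - \frac{16}{3} - \frac{10 S}{3}$)
$\sqrt{25865 + l{\left(166,m{\left(8 \right)} \right)}} = \sqrt{25865 + 166} = \sqrt{26031}$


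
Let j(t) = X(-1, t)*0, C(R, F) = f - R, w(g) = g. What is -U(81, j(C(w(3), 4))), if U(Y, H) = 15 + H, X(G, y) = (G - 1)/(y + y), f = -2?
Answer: -15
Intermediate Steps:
X(G, y) = (-1 + G)/(2*y) (X(G, y) = (-1 + G)/((2*y)) = (-1 + G)*(1/(2*y)) = (-1 + G)/(2*y))
C(R, F) = -2 - R
j(t) = 0 (j(t) = ((-1 - 1)/(2*t))*0 = ((1/2)*(-2)/t)*0 = -1/t*0 = 0)
-U(81, j(C(w(3), 4))) = -(15 + 0) = -1*15 = -15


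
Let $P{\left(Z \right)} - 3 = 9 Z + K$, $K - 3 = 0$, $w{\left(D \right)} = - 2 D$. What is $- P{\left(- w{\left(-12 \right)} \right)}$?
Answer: $210$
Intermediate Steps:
$K = 3$ ($K = 3 + 0 = 3$)
$P{\left(Z \right)} = 6 + 9 Z$ ($P{\left(Z \right)} = 3 + \left(9 Z + 3\right) = 3 + \left(3 + 9 Z\right) = 6 + 9 Z$)
$- P{\left(- w{\left(-12 \right)} \right)} = - (6 + 9 \left(- \left(-2\right) \left(-12\right)\right)) = - (6 + 9 \left(\left(-1\right) 24\right)) = - (6 + 9 \left(-24\right)) = - (6 - 216) = \left(-1\right) \left(-210\right) = 210$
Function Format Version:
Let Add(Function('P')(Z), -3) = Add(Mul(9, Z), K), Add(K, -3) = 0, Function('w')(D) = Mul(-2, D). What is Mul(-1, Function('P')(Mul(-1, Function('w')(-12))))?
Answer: 210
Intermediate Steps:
K = 3 (K = Add(3, 0) = 3)
Function('P')(Z) = Add(6, Mul(9, Z)) (Function('P')(Z) = Add(3, Add(Mul(9, Z), 3)) = Add(3, Add(3, Mul(9, Z))) = Add(6, Mul(9, Z)))
Mul(-1, Function('P')(Mul(-1, Function('w')(-12)))) = Mul(-1, Add(6, Mul(9, Mul(-1, Mul(-2, -12))))) = Mul(-1, Add(6, Mul(9, Mul(-1, 24)))) = Mul(-1, Add(6, Mul(9, -24))) = Mul(-1, Add(6, -216)) = Mul(-1, -210) = 210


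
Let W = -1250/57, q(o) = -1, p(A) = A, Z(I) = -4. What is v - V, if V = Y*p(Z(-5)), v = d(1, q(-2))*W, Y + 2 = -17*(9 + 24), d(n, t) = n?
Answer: -129614/57 ≈ -2273.9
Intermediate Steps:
Y = -563 (Y = -2 - 17*(9 + 24) = -2 - 17*33 = -2 - 561 = -563)
W = -1250/57 (W = -1250*1/57 = -1250/57 ≈ -21.930)
v = -1250/57 (v = 1*(-1250/57) = -1250/57 ≈ -21.930)
V = 2252 (V = -563*(-4) = 2252)
v - V = -1250/57 - 1*2252 = -1250/57 - 2252 = -129614/57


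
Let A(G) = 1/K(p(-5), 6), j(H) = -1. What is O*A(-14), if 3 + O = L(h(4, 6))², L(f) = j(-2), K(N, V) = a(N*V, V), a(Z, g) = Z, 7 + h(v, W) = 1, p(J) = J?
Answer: 1/15 ≈ 0.066667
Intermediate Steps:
h(v, W) = -6 (h(v, W) = -7 + 1 = -6)
K(N, V) = N*V
L(f) = -1
A(G) = -1/30 (A(G) = 1/(-5*6) = 1/(-30) = -1/30)
O = -2 (O = -3 + (-1)² = -3 + 1 = -2)
O*A(-14) = -2*(-1/30) = 1/15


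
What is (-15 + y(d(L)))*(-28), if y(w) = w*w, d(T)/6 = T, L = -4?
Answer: -15708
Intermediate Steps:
d(T) = 6*T
y(w) = w²
(-15 + y(d(L)))*(-28) = (-15 + (6*(-4))²)*(-28) = (-15 + (-24)²)*(-28) = (-15 + 576)*(-28) = 561*(-28) = -15708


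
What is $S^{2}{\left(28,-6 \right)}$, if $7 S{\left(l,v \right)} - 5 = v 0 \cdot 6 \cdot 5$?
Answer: $\frac{25}{49} \approx 0.5102$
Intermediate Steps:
$S{\left(l,v \right)} = \frac{5}{7}$ ($S{\left(l,v \right)} = \frac{5}{7} + \frac{v 0 \cdot 6 \cdot 5}{7} = \frac{5}{7} + \frac{0 \cdot 30}{7} = \frac{5}{7} + \frac{1}{7} \cdot 0 = \frac{5}{7} + 0 = \frac{5}{7}$)
$S^{2}{\left(28,-6 \right)} = \left(\frac{5}{7}\right)^{2} = \frac{25}{49}$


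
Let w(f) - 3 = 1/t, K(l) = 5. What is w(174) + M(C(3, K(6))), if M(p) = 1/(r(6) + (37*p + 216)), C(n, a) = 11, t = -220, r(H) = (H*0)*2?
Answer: 410777/137060 ≈ 2.9971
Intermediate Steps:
r(H) = 0 (r(H) = 0*2 = 0)
M(p) = 1/(216 + 37*p) (M(p) = 1/(0 + (37*p + 216)) = 1/(0 + (216 + 37*p)) = 1/(216 + 37*p))
w(f) = 659/220 (w(f) = 3 + 1/(-220) = 3 - 1/220 = 659/220)
w(174) + M(C(3, K(6))) = 659/220 + 1/(216 + 37*11) = 659/220 + 1/(216 + 407) = 659/220 + 1/623 = 410777/137060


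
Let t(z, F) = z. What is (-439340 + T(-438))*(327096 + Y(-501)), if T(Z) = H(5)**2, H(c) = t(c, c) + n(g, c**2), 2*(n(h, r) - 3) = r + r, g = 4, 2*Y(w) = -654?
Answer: -143206841019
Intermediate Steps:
Y(w) = -327 (Y(w) = (1/2)*(-654) = -327)
n(h, r) = 3 + r (n(h, r) = 3 + (r + r)/2 = 3 + (2*r)/2 = 3 + r)
H(c) = 3 + c + c**2 (H(c) = c + (3 + c**2) = 3 + c + c**2)
T(Z) = 1089 (T(Z) = (3 + 5 + 5**2)**2 = (3 + 5 + 25)**2 = 33**2 = 1089)
(-439340 + T(-438))*(327096 + Y(-501)) = (-439340 + 1089)*(327096 - 327) = -438251*326769 = -143206841019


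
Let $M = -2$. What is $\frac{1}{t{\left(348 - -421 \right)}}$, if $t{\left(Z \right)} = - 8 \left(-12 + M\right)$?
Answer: $\frac{1}{112} \approx 0.0089286$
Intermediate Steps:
$t{\left(Z \right)} = 112$ ($t{\left(Z \right)} = - 8 \left(-12 - 2\right) = \left(-8\right) \left(-14\right) = 112$)
$\frac{1}{t{\left(348 - -421 \right)}} = \frac{1}{112}$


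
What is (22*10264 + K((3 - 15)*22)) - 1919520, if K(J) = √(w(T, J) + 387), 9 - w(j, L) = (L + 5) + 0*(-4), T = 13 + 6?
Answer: -1693712 + √655 ≈ -1.6937e+6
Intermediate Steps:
T = 19
w(j, L) = 4 - L (w(j, L) = 9 - ((L + 5) + 0*(-4)) = 9 - ((5 + L) + 0) = 9 - (5 + L) = 9 + (-5 - L) = 4 - L)
K(J) = √(391 - J) (K(J) = √((4 - J) + 387) = √(391 - J))
(22*10264 + K((3 - 15)*22)) - 1919520 = (22*10264 + √(391 - (3 - 15)*22)) - 1919520 = (225808 + √(391 - (-12)*22)) - 1919520 = (225808 + √(391 - 1*(-264))) - 1919520 = (225808 + √(391 + 264)) - 1919520 = (225808 + √655) - 1919520 = -1693712 + √655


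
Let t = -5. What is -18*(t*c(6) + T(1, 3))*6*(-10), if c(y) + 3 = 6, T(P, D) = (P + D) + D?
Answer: -8640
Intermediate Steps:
T(P, D) = P + 2*D (T(P, D) = (D + P) + D = P + 2*D)
c(y) = 3 (c(y) = -3 + 6 = 3)
-18*(t*c(6) + T(1, 3))*6*(-10) = -18*(-5*3 + (1 + 2*3))*6*(-10) = -18*(-15 + (1 + 6))*6*(-10) = -18*(-15 + 7)*6*(-10) = -(-144)*6*(-10) = -18*(-48)*(-10) = 864*(-10) = -8640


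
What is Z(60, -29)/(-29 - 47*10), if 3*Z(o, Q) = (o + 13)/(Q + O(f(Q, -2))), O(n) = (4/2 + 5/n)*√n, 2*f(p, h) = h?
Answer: 2117/1272450 - 73*I/424150 ≈ 0.0016637 - 0.00017211*I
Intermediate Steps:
f(p, h) = h/2
O(n) = √n*(2 + 5/n) (O(n) = (4*(½) + 5/n)*√n = (2 + 5/n)*√n = √n*(2 + 5/n))
Z(o, Q) = (13 + o)/(3*(Q - 3*I)) (Z(o, Q) = ((o + 13)/(Q + (5 + 2*((½)*(-2)))/√((½)*(-2))))/3 = ((13 + o)/(Q + (5 + 2*(-1))/√(-1)))/3 = ((13 + o)/(Q + (-I)*(5 - 2)))/3 = ((13 + o)/(Q - I*3))/3 = ((13 + o)/(Q - 3*I))/3 = (13 + o)/(3*(Q - 3*I)))
Z(60, -29)/(-29 - 47*10) = ((13 + 60)/(3*(-29 - 3*I)))/(-29 - 47*10) = ((⅓)*((-29 + 3*I)/850)*73)/(-29 - 470) = (-2117/2550 + 73*I/850)/(-499) = (-2117/2550 + 73*I/850)*(-1/499) = 2117/1272450 - 73*I/424150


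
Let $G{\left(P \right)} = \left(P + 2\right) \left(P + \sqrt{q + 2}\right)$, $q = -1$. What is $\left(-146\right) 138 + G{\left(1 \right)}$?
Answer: $-20142$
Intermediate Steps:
$G{\left(P \right)} = \left(1 + P\right) \left(2 + P\right)$ ($G{\left(P \right)} = \left(P + 2\right) \left(P + \sqrt{-1 + 2}\right) = \left(2 + P\right) \left(P + \sqrt{1}\right) = \left(2 + P\right) \left(P + 1\right) = \left(2 + P\right) \left(1 + P\right) = \left(1 + P\right) \left(2 + P\right)$)
$\left(-146\right) 138 + G{\left(1 \right)} = \left(-146\right) 138 + \left(2 + 1^{2} + 3 \cdot 1\right) = -20148 + \left(2 + 1 + 3\right) = -20148 + 6 = -20142$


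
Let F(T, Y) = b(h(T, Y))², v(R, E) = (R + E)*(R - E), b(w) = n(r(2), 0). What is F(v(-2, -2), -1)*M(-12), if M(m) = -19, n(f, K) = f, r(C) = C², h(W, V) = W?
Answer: -304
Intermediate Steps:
b(w) = 4 (b(w) = 2² = 4)
v(R, E) = (E + R)*(R - E)
F(T, Y) = 16 (F(T, Y) = 4² = 16)
F(v(-2, -2), -1)*M(-12) = 16*(-19) = -304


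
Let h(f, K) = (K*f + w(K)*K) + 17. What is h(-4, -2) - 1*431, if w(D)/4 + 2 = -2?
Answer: -374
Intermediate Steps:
w(D) = -16 (w(D) = -8 + 4*(-2) = -8 - 8 = -16)
h(f, K) = 17 - 16*K + K*f (h(f, K) = (K*f - 16*K) + 17 = (-16*K + K*f) + 17 = 17 - 16*K + K*f)
h(-4, -2) - 1*431 = (17 - 16*(-2) - 2*(-4)) - 1*431 = (17 + 32 + 8) - 431 = 57 - 431 = -374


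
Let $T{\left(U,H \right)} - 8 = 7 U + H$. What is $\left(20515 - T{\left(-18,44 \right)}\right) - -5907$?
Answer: $26496$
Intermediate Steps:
$T{\left(U,H \right)} = 8 + H + 7 U$ ($T{\left(U,H \right)} = 8 + \left(7 U + H\right) = 8 + \left(H + 7 U\right) = 8 + H + 7 U$)
$\left(20515 - T{\left(-18,44 \right)}\right) - -5907 = \left(20515 - \left(8 + 44 + 7 \left(-18\right)\right)\right) - -5907 = \left(20515 - \left(8 + 44 - 126\right)\right) + 5907 = \left(20515 - -74\right) + 5907 = \left(20515 + 74\right) + 5907 = 20589 + 5907 = 26496$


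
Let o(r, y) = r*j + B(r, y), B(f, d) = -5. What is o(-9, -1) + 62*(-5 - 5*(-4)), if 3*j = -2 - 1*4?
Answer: 943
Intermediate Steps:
j = -2 (j = (-2 - 1*4)/3 = (-2 - 4)/3 = (1/3)*(-6) = -2)
o(r, y) = -5 - 2*r (o(r, y) = r*(-2) - 5 = -2*r - 5 = -5 - 2*r)
o(-9, -1) + 62*(-5 - 5*(-4)) = (-5 - 2*(-9)) + 62*(-5 - 5*(-4)) = (-5 + 18) + 62*(-5 + 20) = 13 + 62*15 = 13 + 930 = 943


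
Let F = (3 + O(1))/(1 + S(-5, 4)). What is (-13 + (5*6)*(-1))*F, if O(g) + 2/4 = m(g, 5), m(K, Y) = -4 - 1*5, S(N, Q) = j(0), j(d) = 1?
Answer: 559/4 ≈ 139.75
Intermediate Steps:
S(N, Q) = 1
m(K, Y) = -9 (m(K, Y) = -4 - 5 = -9)
O(g) = -19/2 (O(g) = -½ - 9 = -19/2)
F = -13/4 (F = (3 - 19/2)/(1 + 1) = -13/2/2 = -13/2*½ = -13/4 ≈ -3.2500)
(-13 + (5*6)*(-1))*F = (-13 + (5*6)*(-1))*(-13/4) = (-13 + 30*(-1))*(-13/4) = (-13 - 30)*(-13/4) = -43*(-13/4) = 559/4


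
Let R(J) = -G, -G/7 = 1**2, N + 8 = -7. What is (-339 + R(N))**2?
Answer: 110224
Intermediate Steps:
N = -15 (N = -8 - 7 = -15)
G = -7 (G = -7*1**2 = -7*1 = -7)
R(J) = 7 (R(J) = -1*(-7) = 7)
(-339 + R(N))**2 = (-339 + 7)**2 = (-332)**2 = 110224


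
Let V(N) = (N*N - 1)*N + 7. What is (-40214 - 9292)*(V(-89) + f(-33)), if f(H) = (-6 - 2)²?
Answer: 34892274354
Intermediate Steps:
f(H) = 64 (f(H) = (-8)² = 64)
V(N) = 7 + N*(-1 + N²) (V(N) = (N² - 1)*N + 7 = (-1 + N²)*N + 7 = N*(-1 + N²) + 7 = 7 + N*(-1 + N²))
(-40214 - 9292)*(V(-89) + f(-33)) = (-40214 - 9292)*((7 + (-89)³ - 1*(-89)) + 64) = -49506*((7 - 704969 + 89) + 64) = -49506*(-704873 + 64) = -49506*(-704809) = 34892274354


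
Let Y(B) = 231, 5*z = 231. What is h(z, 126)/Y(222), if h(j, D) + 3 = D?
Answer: 41/77 ≈ 0.53247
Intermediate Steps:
z = 231/5 (z = (1/5)*231 = 231/5 ≈ 46.200)
h(j, D) = -3 + D
h(z, 126)/Y(222) = (-3 + 126)/231 = 123*(1/231) = 41/77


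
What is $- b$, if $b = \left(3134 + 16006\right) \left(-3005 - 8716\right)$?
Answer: $224339940$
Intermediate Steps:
$b = -224339940$ ($b = 19140 \left(-11721\right) = -224339940$)
$- b = \left(-1\right) \left(-224339940\right) = 224339940$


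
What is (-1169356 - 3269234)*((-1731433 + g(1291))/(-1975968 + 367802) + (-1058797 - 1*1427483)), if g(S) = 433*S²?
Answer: 8875118061715136400/804083 ≈ 1.1038e+13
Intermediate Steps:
(-1169356 - 3269234)*((-1731433 + g(1291))/(-1975968 + 367802) + (-1058797 - 1*1427483)) = (-1169356 - 3269234)*((-1731433 + 433*1291²)/(-1975968 + 367802) + (-1058797 - 1*1427483)) = -4438590*((-1731433 + 433*1666681)/(-1608166) + (-1058797 - 1427483)) = -4438590*((-1731433 + 721672873)*(-1/1608166) - 2486280) = -4438590*(719941440*(-1/1608166) - 2486280) = -4438590*(-359970720/804083 - 2486280) = -4438590*(-1999535451960/804083) = 8875118061715136400/804083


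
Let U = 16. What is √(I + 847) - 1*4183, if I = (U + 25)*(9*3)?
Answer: -4183 + √1954 ≈ -4138.8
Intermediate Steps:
I = 1107 (I = (16 + 25)*(9*3) = 41*27 = 1107)
√(I + 847) - 1*4183 = √(1107 + 847) - 1*4183 = √1954 - 4183 = -4183 + √1954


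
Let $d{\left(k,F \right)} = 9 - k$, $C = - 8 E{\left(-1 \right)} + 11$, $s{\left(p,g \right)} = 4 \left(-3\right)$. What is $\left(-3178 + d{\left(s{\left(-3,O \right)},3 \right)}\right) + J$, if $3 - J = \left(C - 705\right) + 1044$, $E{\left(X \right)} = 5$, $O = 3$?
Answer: $-3464$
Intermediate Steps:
$s{\left(p,g \right)} = -12$
$C = -29$ ($C = \left(-8\right) 5 + 11 = -40 + 11 = -29$)
$J = -307$ ($J = 3 - \left(\left(-29 - 705\right) + 1044\right) = 3 - \left(-734 + 1044\right) = 3 - 310 = -307$)
$\left(-3178 + d{\left(s{\left(-3,O \right)},3 \right)}\right) + J = \left(-3178 + \left(9 - -12\right)\right) - 307 = \left(-3178 + \left(9 + 12\right)\right) - 307 = \left(-3178 + 21\right) - 307 = -3157 - 307 = -3464$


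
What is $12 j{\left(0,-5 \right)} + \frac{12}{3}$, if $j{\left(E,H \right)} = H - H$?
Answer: $4$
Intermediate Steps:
$j{\left(E,H \right)} = 0$
$12 j{\left(0,-5 \right)} + \frac{12}{3} = 12 \cdot 0 + \frac{12}{3} = 0 + 12 \cdot \frac{1}{3} = 0 + 4 = 4$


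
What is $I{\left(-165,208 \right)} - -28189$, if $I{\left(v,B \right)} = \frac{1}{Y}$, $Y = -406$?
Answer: $\frac{11444733}{406} \approx 28189.0$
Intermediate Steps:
$I{\left(v,B \right)} = - \frac{1}{406}$ ($I{\left(v,B \right)} = \frac{1}{-406} = - \frac{1}{406}$)
$I{\left(-165,208 \right)} - -28189 = - \frac{1}{406} - -28189 = - \frac{1}{406} + 28189 = \frac{11444733}{406}$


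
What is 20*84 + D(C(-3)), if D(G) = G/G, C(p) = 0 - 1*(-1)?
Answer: 1681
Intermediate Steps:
C(p) = 1 (C(p) = 0 + 1 = 1)
D(G) = 1
20*84 + D(C(-3)) = 20*84 + 1 = 1680 + 1 = 1681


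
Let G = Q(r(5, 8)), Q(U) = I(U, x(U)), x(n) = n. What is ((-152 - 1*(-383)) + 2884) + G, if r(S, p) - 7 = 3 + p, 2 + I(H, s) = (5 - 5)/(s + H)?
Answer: 3113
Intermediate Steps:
I(H, s) = -2 (I(H, s) = -2 + (5 - 5)/(s + H) = -2 + 0/(H + s) = -2 + 0 = -2)
r(S, p) = 10 + p (r(S, p) = 7 + (3 + p) = 10 + p)
Q(U) = -2
G = -2
((-152 - 1*(-383)) + 2884) + G = ((-152 - 1*(-383)) + 2884) - 2 = ((-152 + 383) + 2884) - 2 = (231 + 2884) - 2 = 3115 - 2 = 3113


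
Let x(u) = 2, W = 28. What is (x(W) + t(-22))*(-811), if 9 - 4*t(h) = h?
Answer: -31629/4 ≈ -7907.3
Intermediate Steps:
t(h) = 9/4 - h/4
(x(W) + t(-22))*(-811) = (2 + (9/4 - 1/4*(-22)))*(-811) = (2 + (9/4 + 11/2))*(-811) = (2 + 31/4)*(-811) = (39/4)*(-811) = -31629/4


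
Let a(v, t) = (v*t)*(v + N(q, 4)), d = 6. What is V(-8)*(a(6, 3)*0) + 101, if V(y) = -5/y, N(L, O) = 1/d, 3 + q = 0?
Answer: 101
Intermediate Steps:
q = -3 (q = -3 + 0 = -3)
N(L, O) = ⅙ (N(L, O) = 1/6 = ⅙)
a(v, t) = t*v*(⅙ + v) (a(v, t) = (v*t)*(v + ⅙) = (t*v)*(⅙ + v) = t*v*(⅙ + v))
V(-8)*(a(6, 3)*0) + 101 = (-5/(-8))*(((⅙)*3*6*(1 + 6*6))*0) + 101 = (-5*(-⅛))*(((⅙)*3*6*(1 + 36))*0) + 101 = 5*(((⅙)*3*6*37)*0)/8 + 101 = 5*(111*0)/8 + 101 = (5/8)*0 + 101 = 0 + 101 = 101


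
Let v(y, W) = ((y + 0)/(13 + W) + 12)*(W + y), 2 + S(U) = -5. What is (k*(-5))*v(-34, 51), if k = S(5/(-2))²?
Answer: -1528555/32 ≈ -47767.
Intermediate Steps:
S(U) = -7 (S(U) = -2 - 5 = -7)
k = 49 (k = (-7)² = 49)
v(y, W) = (12 + y/(13 + W))*(W + y) (v(y, W) = (y/(13 + W) + 12)*(W + y) = (12 + y/(13 + W))*(W + y))
(k*(-5))*v(-34, 51) = (49*(-5))*(((-34)² + 12*51² + 156*51 + 156*(-34) + 13*51*(-34))/(13 + 51)) = -245*(1156 + 12*2601 + 7956 - 5304 - 22542)/64 = -245*(1156 + 31212 + 7956 - 5304 - 22542)/64 = -245*12478/64 = -245*6239/32 = -1528555/32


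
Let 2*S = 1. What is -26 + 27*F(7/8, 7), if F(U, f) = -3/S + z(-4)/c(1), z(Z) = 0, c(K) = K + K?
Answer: -188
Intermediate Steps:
c(K) = 2*K
S = ½ (S = (½)*1 = ½ ≈ 0.50000)
F(U, f) = -6 (F(U, f) = -3/½ + 0/((2*1)) = -3*2 + 0/2 = -6 + 0*(½) = -6 + 0 = -6)
-26 + 27*F(7/8, 7) = -26 + 27*(-6) = -26 - 162 = -188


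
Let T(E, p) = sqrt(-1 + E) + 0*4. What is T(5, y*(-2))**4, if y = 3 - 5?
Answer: 16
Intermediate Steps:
y = -2
T(E, p) = sqrt(-1 + E) (T(E, p) = sqrt(-1 + E) + 0 = sqrt(-1 + E))
T(5, y*(-2))**4 = (sqrt(-1 + 5))**4 = (sqrt(4))**4 = 2**4 = 16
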